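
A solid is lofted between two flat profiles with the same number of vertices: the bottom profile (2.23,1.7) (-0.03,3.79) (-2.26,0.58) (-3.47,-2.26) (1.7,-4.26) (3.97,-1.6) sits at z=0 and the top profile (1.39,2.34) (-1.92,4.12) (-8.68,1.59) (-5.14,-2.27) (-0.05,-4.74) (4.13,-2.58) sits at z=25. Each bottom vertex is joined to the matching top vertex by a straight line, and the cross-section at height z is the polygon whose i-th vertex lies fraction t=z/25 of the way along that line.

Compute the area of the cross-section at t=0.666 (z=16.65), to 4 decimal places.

Cross-section at t=0.666: each vertex is (1-t)·p0[i] + t·p1[i].
  v1: (1-0.666)·(2.23,1.7) + 0.666·(1.39,2.34) = (1.6706,2.1262)
  v2: (1-0.666)·(-0.03,3.79) + 0.666·(-1.92,4.12) = (-1.2887,4.0098)
  v3: (1-0.666)·(-2.26,0.58) + 0.666·(-8.68,1.59) = (-6.5357,1.2527)
  v4: (1-0.666)·(-3.47,-2.26) + 0.666·(-5.14,-2.27) = (-4.5822,-2.2667)
  v5: (1-0.666)·(1.7,-4.26) + 0.666·(-0.05,-4.74) = (0.5345,-4.5797)
  v6: (1-0.666)·(3.97,-1.6) + 0.666·(4.13,-2.58) = (4.0766,-2.2527)
Shoelace sum Σ(x_i·y_{i+1} − x_{i+1}·y_i):
  i=1: 1.6706·4.0098 − -1.2887·2.1262 = +9.4387 (running +9.4387)
  i=2: -1.2887·1.2527 − -6.5357·4.0098 = +24.5924 (running +34.0312)
  i=3: -6.5357·-2.2667 − -4.5822·1.2527 = +20.5542 (running +54.5854)
  i=4: -4.5822·-4.5797 − 0.5345·-2.2667 = +22.1966 (running +76.7820)
  i=5: 0.5345·-2.2527 − 4.0766·-4.5797 = +17.4653 (running +94.2473)
  i=6: 4.0766·2.1262 − 1.6706·-2.2527 = +12.4310 (running +106.6783)
Area = |Σ|/2 = |106.6783|/2 = 53.3392

Area at t=0.666: 53.3392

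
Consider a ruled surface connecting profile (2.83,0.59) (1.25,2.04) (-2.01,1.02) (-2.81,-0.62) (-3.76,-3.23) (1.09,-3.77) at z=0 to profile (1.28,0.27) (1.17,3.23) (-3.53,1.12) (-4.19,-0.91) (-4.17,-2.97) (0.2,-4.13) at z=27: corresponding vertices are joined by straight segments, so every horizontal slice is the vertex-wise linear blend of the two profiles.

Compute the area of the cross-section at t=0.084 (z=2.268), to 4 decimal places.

Area at t=0.084: 25.3836

Cross-section at t=0.084: each vertex is (1-t)·p0[i] + t·p1[i].
  v1: (1-0.084)·(2.83,0.59) + 0.084·(1.28,0.27) = (2.6998,0.5631)
  v2: (1-0.084)·(1.25,2.04) + 0.084·(1.17,3.23) = (1.2433,2.1400)
  v3: (1-0.084)·(-2.01,1.02) + 0.084·(-3.53,1.12) = (-2.1377,1.0284)
  v4: (1-0.084)·(-2.81,-0.62) + 0.084·(-4.19,-0.91) = (-2.9259,-0.6444)
  v5: (1-0.084)·(-3.76,-3.23) + 0.084·(-4.17,-2.97) = (-3.7944,-3.2082)
  v6: (1-0.084)·(1.09,-3.77) + 0.084·(0.2,-4.13) = (1.0152,-3.8002)
Shoelace sum Σ(x_i·y_{i+1} − x_{i+1}·y_i):
  i=1: 2.6998·2.1400 − 1.2433·0.5631 = +5.0773 (running +5.0773)
  i=2: 1.2433·1.0284 − -2.1377·2.1400 = +5.8531 (running +10.9305)
  i=3: -2.1377·-0.6444 − -2.9259·1.0284 = +4.3865 (running +15.3169)
  i=4: -2.9259·-3.2082 − -3.7944·-0.6444 = +6.9418 (running +22.2588)
  i=5: -3.7944·-3.8002 − 1.0152·-3.2082 = +17.6768 (running +39.9356)
  i=6: 1.0152·0.5631 − 2.6998·-3.8002 = +10.8316 (running +50.7672)
Area = |Σ|/2 = |50.7672|/2 = 25.3836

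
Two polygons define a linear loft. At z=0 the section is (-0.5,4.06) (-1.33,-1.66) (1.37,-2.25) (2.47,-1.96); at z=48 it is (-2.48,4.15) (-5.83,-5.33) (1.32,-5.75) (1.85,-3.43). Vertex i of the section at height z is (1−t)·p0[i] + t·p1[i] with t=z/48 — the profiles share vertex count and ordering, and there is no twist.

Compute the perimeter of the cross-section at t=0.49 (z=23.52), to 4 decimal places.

Cross-section at t=0.49: each vertex is (1-t)·p0[i] + t·p1[i].
  v1: (1-0.49)·(-0.5,4.06) + 0.49·(-2.48,4.15) = (-1.4702,4.1041)
  v2: (1-0.49)·(-1.33,-1.66) + 0.49·(-5.83,-5.33) = (-3.5350,-3.4583)
  v3: (1-0.49)·(1.37,-2.25) + 0.49·(1.32,-5.75) = (1.3455,-3.9650)
  v4: (1-0.49)·(2.47,-1.96) + 0.49·(1.85,-3.43) = (2.1662,-2.6803)
Perimeter = Σ |v_{i+1} − v_i|:
  edge 1→2: √(-2.0648² + -7.5624²) = 7.8392 (running 7.8392)
  edge 2→3: √(4.8805² + -0.5067²) = 4.9067 (running 12.7459)
  edge 3→4: √(0.8207² + 1.2847²) = 1.5245 (running 14.2704)
  edge 4→1: √(-3.6364² + 6.7844²) = 7.6975 (running 21.9679)
Perimeter = 21.9679

Perimeter at t=0.49: 21.9679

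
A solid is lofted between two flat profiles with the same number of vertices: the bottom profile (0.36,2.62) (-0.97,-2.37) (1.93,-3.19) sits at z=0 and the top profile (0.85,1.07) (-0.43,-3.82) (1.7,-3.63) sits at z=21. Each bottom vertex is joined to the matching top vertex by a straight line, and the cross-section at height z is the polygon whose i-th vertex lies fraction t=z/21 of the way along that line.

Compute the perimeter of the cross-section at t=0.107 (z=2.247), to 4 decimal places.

Perimeter at t=0.107: 13.9424

Cross-section at t=0.107: each vertex is (1-t)·p0[i] + t·p1[i].
  v1: (1-0.107)·(0.36,2.62) + 0.107·(0.85,1.07) = (0.4124,2.4542)
  v2: (1-0.107)·(-0.97,-2.37) + 0.107·(-0.43,-3.82) = (-0.9122,-2.5252)
  v3: (1-0.107)·(1.93,-3.19) + 0.107·(1.7,-3.63) = (1.9054,-3.2371)
Perimeter = Σ |v_{i+1} − v_i|:
  edge 1→2: √(-1.3247² + -4.9793²) = 5.1525 (running 5.1525)
  edge 2→3: √(2.8176² + -0.7119²) = 2.9062 (running 8.0586)
  edge 3→1: √(-1.4930² + 5.6912²) = 5.8838 (running 13.9424)
Perimeter = 13.9424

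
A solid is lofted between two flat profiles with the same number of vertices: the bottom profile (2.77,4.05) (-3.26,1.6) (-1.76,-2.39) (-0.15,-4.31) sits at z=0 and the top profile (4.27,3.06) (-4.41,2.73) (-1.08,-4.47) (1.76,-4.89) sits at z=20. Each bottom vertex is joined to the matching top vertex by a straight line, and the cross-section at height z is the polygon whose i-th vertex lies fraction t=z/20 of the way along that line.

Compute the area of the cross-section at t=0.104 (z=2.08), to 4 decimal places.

Cross-section at t=0.104: each vertex is (1-t)·p0[i] + t·p1[i].
  v1: (1-0.104)·(2.77,4.05) + 0.104·(4.27,3.06) = (2.9260,3.9470)
  v2: (1-0.104)·(-3.26,1.6) + 0.104·(-4.41,2.73) = (-3.3796,1.7175)
  v3: (1-0.104)·(-1.76,-2.39) + 0.104·(-1.08,-4.47) = (-1.6893,-2.6063)
  v4: (1-0.104)·(-0.15,-4.31) + 0.104·(1.76,-4.89) = (0.0486,-4.3703)
Shoelace sum Σ(x_i·y_{i+1} − x_{i+1}·y_i):
  i=1: 2.9260·1.7175 − -3.3796·3.9470 = +18.3649 (running +18.3649)
  i=2: -3.3796·-2.6063 − -1.6893·1.7175 = +11.7097 (running +30.0746)
  i=3: -1.6893·-4.3703 − 0.0486·-2.6063 = +7.5095 (running +37.5840)
  i=4: 0.0486·3.9470 − 2.9260·-4.3703 = +12.9795 (running +50.5636)
Area = |Σ|/2 = |50.5636|/2 = 25.2818

Area at t=0.104: 25.2818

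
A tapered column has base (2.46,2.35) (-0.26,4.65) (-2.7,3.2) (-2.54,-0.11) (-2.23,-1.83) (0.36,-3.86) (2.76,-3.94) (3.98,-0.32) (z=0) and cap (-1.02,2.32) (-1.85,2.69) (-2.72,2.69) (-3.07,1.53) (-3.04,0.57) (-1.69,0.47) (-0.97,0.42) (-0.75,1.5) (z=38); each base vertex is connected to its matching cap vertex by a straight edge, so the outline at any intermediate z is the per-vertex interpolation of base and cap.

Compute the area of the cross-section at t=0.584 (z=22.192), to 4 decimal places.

Area at t=0.584: 14.8218

Cross-section at t=0.584: each vertex is (1-t)·p0[i] + t·p1[i].
  v1: (1-0.584)·(2.46,2.35) + 0.584·(-1.02,2.32) = (0.4277,2.3325)
  v2: (1-0.584)·(-0.26,4.65) + 0.584·(-1.85,2.69) = (-1.1886,3.5054)
  v3: (1-0.584)·(-2.7,3.2) + 0.584·(-2.72,2.69) = (-2.7117,2.9022)
  v4: (1-0.584)·(-2.54,-0.11) + 0.584·(-3.07,1.53) = (-2.8495,0.8478)
  v5: (1-0.584)·(-2.23,-1.83) + 0.584·(-3.04,0.57) = (-2.7030,-0.4284)
  v6: (1-0.584)·(0.36,-3.86) + 0.584·(-1.69,0.47) = (-0.8372,-1.3313)
  v7: (1-0.584)·(2.76,-3.94) + 0.584·(-0.97,0.42) = (0.5817,-1.3938)
  v8: (1-0.584)·(3.98,-0.32) + 0.584·(-0.75,1.5) = (1.2177,0.7429)
Shoelace sum Σ(x_i·y_{i+1} − x_{i+1}·y_i):
  i=1: 0.4277·3.5054 − -1.1886·2.3325 = +4.2715 (running +4.2715)
  i=2: -1.1886·2.9022 − -2.7117·3.5054 = +6.0560 (running +10.3275)
  i=3: -2.7117·0.8478 − -2.8495·2.9022 = +5.9709 (running +16.2984)
  i=4: -2.8495·-0.4284 − -2.7030·0.8478 = +3.5123 (running +19.8107)
  i=5: -2.7030·-1.3313 − -0.8372·-0.4284 = +3.2398 (running +23.0505)
  i=6: -0.8372·-1.3938 − 0.5817·-1.3313 = +1.9412 (running +24.9917)
  i=7: 0.5817·0.7429 − 1.2177·-1.3938 = +2.1293 (running +27.1210)
  i=8: 1.2177·2.3325 − 0.4277·0.7429 = +2.5225 (running +29.6435)
Area = |Σ|/2 = |29.6435|/2 = 14.8218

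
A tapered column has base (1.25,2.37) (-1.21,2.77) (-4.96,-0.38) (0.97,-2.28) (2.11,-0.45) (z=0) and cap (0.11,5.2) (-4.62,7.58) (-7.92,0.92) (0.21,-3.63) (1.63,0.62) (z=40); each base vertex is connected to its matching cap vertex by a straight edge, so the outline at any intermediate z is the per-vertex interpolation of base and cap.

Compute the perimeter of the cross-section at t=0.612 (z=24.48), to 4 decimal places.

Perimeter at t=0.612: 26.2510

Cross-section at t=0.612: each vertex is (1-t)·p0[i] + t·p1[i].
  v1: (1-0.612)·(1.25,2.37) + 0.612·(0.11,5.2) = (0.5523,4.1020)
  v2: (1-0.612)·(-1.21,2.77) + 0.612·(-4.62,7.58) = (-3.2969,5.7137)
  v3: (1-0.612)·(-4.96,-0.38) + 0.612·(-7.92,0.92) = (-6.7715,0.4156)
  v4: (1-0.612)·(0.97,-2.28) + 0.612·(0.21,-3.63) = (0.5049,-3.1062)
  v5: (1-0.612)·(2.11,-0.45) + 0.612·(1.63,0.62) = (1.8162,0.2048)
Perimeter = Σ |v_{i+1} − v_i|:
  edge 1→2: √(-3.8492² + 1.6118²) = 4.1731 (running 4.1731)
  edge 2→3: √(-3.4746² + -5.2981²) = 6.3358 (running 10.5089)
  edge 3→4: √(7.2764² + -3.5218²) = 8.0839 (running 18.5928)
  edge 4→5: √(1.3114² + 3.3110²) = 3.5613 (running 22.1541)
  edge 5→1: √(-1.2639² + 3.8971²) = 4.0970 (running 26.2510)
Perimeter = 26.2510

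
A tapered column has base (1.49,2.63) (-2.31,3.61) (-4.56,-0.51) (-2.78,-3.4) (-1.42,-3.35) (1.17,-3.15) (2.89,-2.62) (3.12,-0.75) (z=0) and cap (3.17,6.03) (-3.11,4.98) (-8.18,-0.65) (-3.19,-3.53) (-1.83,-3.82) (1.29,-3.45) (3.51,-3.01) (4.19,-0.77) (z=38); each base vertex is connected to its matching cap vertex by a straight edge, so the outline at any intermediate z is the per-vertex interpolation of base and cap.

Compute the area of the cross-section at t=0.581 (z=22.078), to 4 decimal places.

Cross-section at t=0.581: each vertex is (1-t)·p0[i] + t·p1[i].
  v1: (1-0.581)·(1.49,2.63) + 0.581·(3.17,6.03) = (2.4661,4.6054)
  v2: (1-0.581)·(-2.31,3.61) + 0.581·(-3.11,4.98) = (-2.7748,4.4060)
  v3: (1-0.581)·(-4.56,-0.51) + 0.581·(-8.18,-0.65) = (-6.6632,-0.5913)
  v4: (1-0.581)·(-2.78,-3.4) + 0.581·(-3.19,-3.53) = (-3.0182,-3.4755)
  v5: (1-0.581)·(-1.42,-3.35) + 0.581·(-1.83,-3.82) = (-1.6582,-3.6231)
  v6: (1-0.581)·(1.17,-3.15) + 0.581·(1.29,-3.45) = (1.2397,-3.3243)
  v7: (1-0.581)·(2.89,-2.62) + 0.581·(3.51,-3.01) = (3.2502,-2.8466)
  v8: (1-0.581)·(3.12,-0.75) + 0.581·(4.19,-0.77) = (3.7417,-0.7616)
Shoelace sum Σ(x_i·y_{i+1} − x_{i+1}·y_i):
  i=1: 2.4661·4.4060 − -2.7748·4.6054 = +23.6445 (running +23.6445)
  i=2: -2.7748·-0.5913 − -6.6632·4.4060 = +30.9988 (running +54.6433)
  i=3: -6.6632·-3.4755 − -3.0182·-0.5913 = +21.3734 (running +76.0168)
  i=4: -3.0182·-3.6231 − -1.6582·-3.4755 = +5.1720 (running +81.1888)
  i=5: -1.6582·-3.3243 − 1.2397·-3.6231 = +10.0040 (running +91.1928)
  i=6: 1.2397·-2.8466 − 3.2502·-3.3243 = +7.2757 (running +98.4685)
  i=7: 3.2502·-0.7616 − 3.7417·-2.8466 = +8.1756 (running +106.6441)
  i=8: 3.7417·4.6054 − 2.4661·-0.7616 = +19.1101 (running +125.7542)
Area = |Σ|/2 = |125.7542|/2 = 62.8771

Area at t=0.581: 62.8771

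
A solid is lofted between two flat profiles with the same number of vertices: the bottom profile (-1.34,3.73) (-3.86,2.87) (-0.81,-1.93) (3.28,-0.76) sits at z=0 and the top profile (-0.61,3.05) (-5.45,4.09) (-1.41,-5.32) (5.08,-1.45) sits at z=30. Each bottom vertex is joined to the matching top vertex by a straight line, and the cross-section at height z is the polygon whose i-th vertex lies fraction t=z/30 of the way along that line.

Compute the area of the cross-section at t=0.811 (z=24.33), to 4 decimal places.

Cross-section at t=0.811: each vertex is (1-t)·p0[i] + t·p1[i].
  v1: (1-0.811)·(-1.34,3.73) + 0.811·(-0.61,3.05) = (-0.7480,3.1785)
  v2: (1-0.811)·(-3.86,2.87) + 0.811·(-5.45,4.09) = (-5.1495,3.8594)
  v3: (1-0.811)·(-0.81,-1.93) + 0.811·(-1.41,-5.32) = (-1.2966,-4.6793)
  v4: (1-0.811)·(3.28,-0.76) + 0.811·(5.08,-1.45) = (4.7398,-1.3196)
Shoelace sum Σ(x_i·y_{i+1} − x_{i+1}·y_i):
  i=1: -0.7480·3.8594 − -5.1495·3.1785 = +13.4810 (running +13.4810)
  i=2: -5.1495·-4.6793 − -1.2966·3.8594 = +29.1001 (running +42.5811)
  i=3: -1.2966·-1.3196 − 4.7398·-4.6793 = +23.8899 (running +66.4710)
  i=4: 4.7398·3.1785 − -0.7480·-1.3196 = +14.0785 (running +80.5495)
Area = |Σ|/2 = |80.5495|/2 = 40.2748

Area at t=0.811: 40.2748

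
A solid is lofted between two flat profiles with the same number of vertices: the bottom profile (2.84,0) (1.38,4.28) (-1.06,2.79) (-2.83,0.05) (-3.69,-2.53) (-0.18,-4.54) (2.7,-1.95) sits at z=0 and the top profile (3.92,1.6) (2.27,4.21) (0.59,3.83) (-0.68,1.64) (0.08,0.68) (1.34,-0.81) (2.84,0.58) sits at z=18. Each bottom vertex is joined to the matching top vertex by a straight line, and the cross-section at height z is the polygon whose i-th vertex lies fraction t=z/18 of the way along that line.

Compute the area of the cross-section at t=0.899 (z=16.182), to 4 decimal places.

Cross-section at t=0.899: each vertex is (1-t)·p0[i] + t·p1[i].
  v1: (1-0.899)·(2.84,0) + 0.899·(3.92,1.6) = (3.8109,1.4384)
  v2: (1-0.899)·(1.38,4.28) + 0.899·(2.27,4.21) = (2.1801,4.2171)
  v3: (1-0.899)·(-1.06,2.79) + 0.899·(0.59,3.83) = (0.4233,3.7250)
  v4: (1-0.899)·(-2.83,0.05) + 0.899·(-0.68,1.64) = (-0.8972,1.4794)
  v5: (1-0.899)·(-3.69,-2.53) + 0.899·(0.08,0.68) = (-0.3008,0.3558)
  v6: (1-0.899)·(-0.18,-4.54) + 0.899·(1.34,-0.81) = (1.1865,-1.1867)
  v7: (1-0.899)·(2.7,-1.95) + 0.899·(2.84,0.58) = (2.8259,0.3245)
Shoelace sum Σ(x_i·y_{i+1} − x_{i+1}·y_i):
  i=1: 3.8109·4.2171 − 2.1801·1.4384 = +12.9350 (running +12.9350)
  i=2: 2.1801·3.7250 − 0.4233·4.2171 = +6.3355 (running +19.2706)
  i=3: 0.4233·1.4794 − -0.8972·3.7250 = +3.9682 (running +23.2387)
  i=4: -0.8972·0.3558 − -0.3008·1.4794 = +0.1258 (running +23.3645)
  i=5: -0.3008·-1.1867 − 1.1865·0.3558 = -0.0652 (running +23.2993)
  i=6: 1.1865·0.3245 − 2.8259·-1.1867 = +3.7385 (running +27.0378)
  i=7: 2.8259·1.4384 − 3.8109·0.3245 = +2.8282 (running +29.8660)
Area = |Σ|/2 = |29.8660|/2 = 14.9330

Area at t=0.899: 14.9330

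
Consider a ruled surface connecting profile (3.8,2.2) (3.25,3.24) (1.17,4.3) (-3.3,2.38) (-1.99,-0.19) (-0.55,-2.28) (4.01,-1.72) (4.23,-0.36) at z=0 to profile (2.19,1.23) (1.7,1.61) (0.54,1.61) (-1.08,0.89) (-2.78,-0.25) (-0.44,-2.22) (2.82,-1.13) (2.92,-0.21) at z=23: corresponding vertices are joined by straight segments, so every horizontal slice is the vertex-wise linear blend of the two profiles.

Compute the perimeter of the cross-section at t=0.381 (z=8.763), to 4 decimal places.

Cross-section at t=0.381: each vertex is (1-t)·p0[i] + t·p1[i].
  v1: (1-0.381)·(3.8,2.2) + 0.381·(2.19,1.23) = (3.1866,1.8304)
  v2: (1-0.381)·(3.25,3.24) + 0.381·(1.7,1.61) = (2.6595,2.6190)
  v3: (1-0.381)·(1.17,4.3) + 0.381·(0.54,1.61) = (0.9300,3.2751)
  v4: (1-0.381)·(-3.3,2.38) + 0.381·(-1.08,0.89) = (-2.4542,1.8123)
  v5: (1-0.381)·(-1.99,-0.19) + 0.381·(-2.78,-0.25) = (-2.2910,-0.2129)
  v6: (1-0.381)·(-0.55,-2.28) + 0.381·(-0.44,-2.22) = (-0.5081,-2.2571)
  v7: (1-0.381)·(4.01,-1.72) + 0.381·(2.82,-1.13) = (3.5566,-1.4952)
  v8: (1-0.381)·(4.23,-0.36) + 0.381·(2.92,-0.21) = (3.7309,-0.3028)
Perimeter = Σ |v_{i+1} − v_i|:
  edge 1→2: √(-0.5271² + 0.7885²) = 0.9485 (running 0.9485)
  edge 2→3: √(-1.7295² + 0.6561²) = 1.8498 (running 2.7983)
  edge 3→4: √(-3.3841² + -1.4628²) = 3.6868 (running 6.4850)
  edge 4→5: √(0.1632² + -2.0252²) = 2.0317 (running 8.5168)
  edge 5→6: √(1.7829² + -2.0443²) = 2.7125 (running 11.2293)
  edge 6→7: √(4.0647² + 0.7619²) = 4.1355 (running 15.3648)
  edge 7→8: √(0.1743² + 1.1924²) = 1.2050 (running 16.5698)
  edge 8→1: √(-0.5443² + 2.1333²) = 2.2016 (running 18.7715)
Perimeter = 18.7715

Perimeter at t=0.381: 18.7715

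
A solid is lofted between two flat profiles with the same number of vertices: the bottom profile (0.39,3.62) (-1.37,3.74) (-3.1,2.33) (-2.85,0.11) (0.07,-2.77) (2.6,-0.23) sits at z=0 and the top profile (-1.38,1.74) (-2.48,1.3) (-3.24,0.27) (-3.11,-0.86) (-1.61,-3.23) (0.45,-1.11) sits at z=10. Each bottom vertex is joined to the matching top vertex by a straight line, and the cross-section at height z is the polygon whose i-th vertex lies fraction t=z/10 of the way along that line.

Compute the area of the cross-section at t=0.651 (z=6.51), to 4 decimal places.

Area at t=0.651: 14.1623

Cross-section at t=0.651: each vertex is (1-t)·p0[i] + t·p1[i].
  v1: (1-0.651)·(0.39,3.62) + 0.651·(-1.38,1.74) = (-0.7623,2.3961)
  v2: (1-0.651)·(-1.37,3.74) + 0.651·(-2.48,1.3) = (-2.0926,2.1516)
  v3: (1-0.651)·(-3.1,2.33) + 0.651·(-3.24,0.27) = (-3.1911,0.9889)
  v4: (1-0.651)·(-2.85,0.11) + 0.651·(-3.11,-0.86) = (-3.0193,-0.5215)
  v5: (1-0.651)·(0.07,-2.77) + 0.651·(-1.61,-3.23) = (-1.0237,-3.0695)
  v6: (1-0.651)·(2.6,-0.23) + 0.651·(0.45,-1.11) = (1.2004,-0.8029)
Shoelace sum Σ(x_i·y_{i+1} − x_{i+1}·y_i):
  i=1: -0.7623·2.1516 − -2.0926·2.3961 = +3.3741 (running +3.3741)
  i=2: -2.0926·0.9889 − -3.1911·2.1516 = +4.7965 (running +8.1705)
  i=3: -3.1911·-0.5215 − -3.0193·0.9889 = +4.6500 (running +12.8205)
  i=4: -3.0193·-3.0695 − -1.0237·-0.5215 = +8.7337 (running +21.5542)
  i=5: -1.0237·-0.8029 − 1.2004·-3.0695 = +4.5063 (running +26.0605)
  i=6: 1.2004·2.3961 − -0.7623·-0.8029 = +2.2642 (running +28.3247)
Area = |Σ|/2 = |28.3247|/2 = 14.1623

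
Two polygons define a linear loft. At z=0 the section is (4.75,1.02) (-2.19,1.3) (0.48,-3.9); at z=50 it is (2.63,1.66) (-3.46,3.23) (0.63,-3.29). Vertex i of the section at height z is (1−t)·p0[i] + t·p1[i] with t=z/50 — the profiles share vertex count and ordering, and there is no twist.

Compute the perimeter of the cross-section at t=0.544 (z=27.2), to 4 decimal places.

Perimeter at t=0.544: 19.1928

Cross-section at t=0.544: each vertex is (1-t)·p0[i] + t·p1[i].
  v1: (1-0.544)·(4.75,1.02) + 0.544·(2.63,1.66) = (3.5967,1.3682)
  v2: (1-0.544)·(-2.19,1.3) + 0.544·(-3.46,3.23) = (-2.8809,2.3499)
  v3: (1-0.544)·(0.48,-3.9) + 0.544·(0.63,-3.29) = (0.5616,-3.5682)
Perimeter = Σ |v_{i+1} − v_i|:
  edge 1→2: √(-6.4776² + 0.9818²) = 6.5516 (running 6.5516)
  edge 2→3: √(3.4425² + -5.9181²) = 6.8465 (running 13.3981)
  edge 3→1: √(3.0351² + 4.9363²) = 5.7948 (running 19.1928)
Perimeter = 19.1928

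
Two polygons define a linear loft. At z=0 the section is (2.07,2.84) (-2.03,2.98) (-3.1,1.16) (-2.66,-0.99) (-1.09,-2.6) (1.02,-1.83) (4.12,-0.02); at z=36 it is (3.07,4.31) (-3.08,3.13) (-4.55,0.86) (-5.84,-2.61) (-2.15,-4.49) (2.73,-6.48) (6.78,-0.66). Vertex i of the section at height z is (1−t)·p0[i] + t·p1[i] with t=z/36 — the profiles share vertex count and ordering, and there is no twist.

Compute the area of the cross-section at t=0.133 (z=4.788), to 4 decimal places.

Area at t=0.133: 33.2889

Cross-section at t=0.133: each vertex is (1-t)·p0[i] + t·p1[i].
  v1: (1-0.133)·(2.07,2.84) + 0.133·(3.07,4.31) = (2.2030,3.0355)
  v2: (1-0.133)·(-2.03,2.98) + 0.133·(-3.08,3.13) = (-2.1696,3.0000)
  v3: (1-0.133)·(-3.1,1.16) + 0.133·(-4.55,0.86) = (-3.2929,1.1201)
  v4: (1-0.133)·(-2.66,-0.99) + 0.133·(-5.84,-2.61) = (-3.0829,-1.2055)
  v5: (1-0.133)·(-1.09,-2.6) + 0.133·(-2.15,-4.49) = (-1.2310,-2.8514)
  v6: (1-0.133)·(1.02,-1.83) + 0.133·(2.73,-6.48) = (1.2474,-2.4485)
  v7: (1-0.133)·(4.12,-0.02) + 0.133·(6.78,-0.66) = (4.4738,-0.1051)
Shoelace sum Σ(x_i·y_{i+1} − x_{i+1}·y_i):
  i=1: 2.2030·3.0000 − -2.1696·3.0355 = +13.1949 (running +13.1949)
  i=2: -2.1696·1.1201 − -3.2929·3.0000 = +7.4482 (running +20.6430)
  i=3: -3.2929·-1.2055 − -3.0829·1.1201 = +7.4226 (running +28.0656)
  i=4: -3.0829·-2.8514 − -1.2310·-1.2055 = +7.3067 (running +35.3724)
  i=5: -1.2310·-2.4485 − 1.2474·-2.8514 = +6.5709 (running +41.9432)
  i=6: 1.2474·-0.1051 − 4.4738·-2.4485 = +10.8227 (running +52.7659)
  i=7: 4.4738·3.0355 − 2.2030·-0.1051 = +13.8118 (running +66.5777)
Area = |Σ|/2 = |66.5777|/2 = 33.2889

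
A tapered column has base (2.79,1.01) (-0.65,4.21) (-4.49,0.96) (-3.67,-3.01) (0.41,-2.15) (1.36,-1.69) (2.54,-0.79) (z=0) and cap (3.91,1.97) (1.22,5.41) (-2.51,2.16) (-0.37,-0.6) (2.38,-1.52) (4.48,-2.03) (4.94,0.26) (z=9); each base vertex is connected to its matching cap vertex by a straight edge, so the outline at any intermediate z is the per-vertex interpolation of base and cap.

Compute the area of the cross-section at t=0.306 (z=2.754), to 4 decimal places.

Area at t=0.306: 32.6108

Cross-section at t=0.306: each vertex is (1-t)·p0[i] + t·p1[i].
  v1: (1-0.306)·(2.79,1.01) + 0.306·(3.91,1.97) = (3.1327,1.3038)
  v2: (1-0.306)·(-0.65,4.21) + 0.306·(1.22,5.41) = (-0.0778,4.5772)
  v3: (1-0.306)·(-4.49,0.96) + 0.306·(-2.51,2.16) = (-3.8841,1.3272)
  v4: (1-0.306)·(-3.67,-3.01) + 0.306·(-0.37,-0.6) = (-2.6602,-2.2725)
  v5: (1-0.306)·(0.41,-2.15) + 0.306·(2.38,-1.52) = (1.0128,-1.9572)
  v6: (1-0.306)·(1.36,-1.69) + 0.306·(4.48,-2.03) = (2.3147,-1.7940)
  v7: (1-0.306)·(2.54,-0.79) + 0.306·(4.94,0.26) = (3.2744,-0.4687)
Shoelace sum Σ(x_i·y_{i+1} − x_{i+1}·y_i):
  i=1: 3.1327·4.5772 − -0.0778·1.3038 = +14.4405 (running +14.4405)
  i=2: -0.0778·1.3272 − -3.8841·4.5772 = +17.6752 (running +32.1157)
  i=3: -3.8841·-2.2725 − -2.6602·1.3272 = +12.3574 (running +44.4731)
  i=4: -2.6602·-1.9572 − 1.0128·-2.2725 = +7.5083 (running +51.9814)
  i=5: 1.0128·-1.7940 − 2.3147·-1.9572 = +2.7134 (running +54.6947)
  i=6: 2.3147·-0.4687 − 3.2744·-1.7940 = +4.7895 (running +59.4842)
  i=7: 3.2744·1.3038 − 3.1327·-0.4687 = +5.7373 (running +65.2216)
Area = |Σ|/2 = |65.2216|/2 = 32.6108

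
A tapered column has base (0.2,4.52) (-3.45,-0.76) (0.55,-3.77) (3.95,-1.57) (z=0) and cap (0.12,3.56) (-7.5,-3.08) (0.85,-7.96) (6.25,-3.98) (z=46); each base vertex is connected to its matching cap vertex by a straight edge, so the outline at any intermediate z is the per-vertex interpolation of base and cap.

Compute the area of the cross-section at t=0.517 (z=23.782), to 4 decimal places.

Cross-section at t=0.517: each vertex is (1-t)·p0[i] + t·p1[i].
  v1: (1-0.517)·(0.2,4.52) + 0.517·(0.12,3.56) = (0.1586,4.0237)
  v2: (1-0.517)·(-3.45,-0.76) + 0.517·(-7.5,-3.08) = (-5.5438,-1.9594)
  v3: (1-0.517)·(0.55,-3.77) + 0.517·(0.85,-7.96) = (0.7051,-5.9362)
  v4: (1-0.517)·(3.95,-1.57) + 0.517·(6.25,-3.98) = (5.1391,-2.8160)
Shoelace sum Σ(x_i·y_{i+1} − x_{i+1}·y_i):
  i=1: 0.1586·-1.9594 − -5.5438·4.0237 = +21.9958 (running +21.9958)
  i=2: -5.5438·-5.9362 − 0.7051·-1.9594 = +34.2912 (running +56.2870)
  i=3: 0.7051·-2.8160 − 5.1391·-5.9362 = +28.5213 (running +84.8083)
  i=4: 5.1391·4.0237 − 0.1586·-2.8160 = +21.1248 (running +105.9332)
Area = |Σ|/2 = |105.9332|/2 = 52.9666

Area at t=0.517: 52.9666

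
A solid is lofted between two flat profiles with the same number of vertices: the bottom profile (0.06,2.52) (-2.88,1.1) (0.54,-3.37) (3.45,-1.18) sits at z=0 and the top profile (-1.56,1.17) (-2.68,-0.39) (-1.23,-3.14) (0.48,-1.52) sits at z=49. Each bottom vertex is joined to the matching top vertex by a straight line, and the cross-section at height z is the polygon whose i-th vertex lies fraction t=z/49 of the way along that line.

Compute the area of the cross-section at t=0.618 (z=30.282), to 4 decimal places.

Area at t=0.618: 10.4345

Cross-section at t=0.618: each vertex is (1-t)·p0[i] + t·p1[i].
  v1: (1-0.618)·(0.06,2.52) + 0.618·(-1.56,1.17) = (-0.9412,1.6857)
  v2: (1-0.618)·(-2.88,1.1) + 0.618·(-2.68,-0.39) = (-2.7564,0.1792)
  v3: (1-0.618)·(0.54,-3.37) + 0.618·(-1.23,-3.14) = (-0.5539,-3.2279)
  v4: (1-0.618)·(3.45,-1.18) + 0.618·(0.48,-1.52) = (1.6145,-1.3901)
Shoelace sum Σ(x_i·y_{i+1} − x_{i+1}·y_i):
  i=1: -0.9412·0.1792 − -2.7564·1.6857 = +4.4778 (running +4.4778)
  i=2: -2.7564·-3.2279 − -0.5539·0.1792 = +8.9965 (running +13.4743)
  i=3: -0.5539·-1.3901 − 1.6145·-3.2279 = +5.9814 (running +19.4558)
  i=4: 1.6145·1.6857 − -0.9412·-1.3901 = +1.4133 (running +20.8691)
Area = |Σ|/2 = |20.8691|/2 = 10.4345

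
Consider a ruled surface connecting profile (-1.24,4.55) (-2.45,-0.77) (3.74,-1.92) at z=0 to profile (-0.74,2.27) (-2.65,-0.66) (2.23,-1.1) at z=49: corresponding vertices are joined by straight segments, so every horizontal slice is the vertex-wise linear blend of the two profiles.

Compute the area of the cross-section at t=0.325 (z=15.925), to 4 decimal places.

Area at t=0.325: 13.7549

Cross-section at t=0.325: each vertex is (1-t)·p0[i] + t·p1[i].
  v1: (1-0.325)·(-1.24,4.55) + 0.325·(-0.74,2.27) = (-1.0775,3.8090)
  v2: (1-0.325)·(-2.45,-0.77) + 0.325·(-2.65,-0.66) = (-2.5150,-0.7343)
  v3: (1-0.325)·(3.74,-1.92) + 0.325·(2.23,-1.1) = (3.2492,-1.6535)
Shoelace sum Σ(x_i·y_{i+1} − x_{i+1}·y_i):
  i=1: -1.0775·-0.7343 − -2.5150·3.8090 = +10.3708 (running +10.3708)
  i=2: -2.5150·-1.6535 − 3.2492·-0.7343 = +6.5443 (running +16.9151)
  i=3: 3.2492·3.8090 − -1.0775·-1.6535 = +10.5947 (running +27.5099)
Area = |Σ|/2 = |27.5099|/2 = 13.7549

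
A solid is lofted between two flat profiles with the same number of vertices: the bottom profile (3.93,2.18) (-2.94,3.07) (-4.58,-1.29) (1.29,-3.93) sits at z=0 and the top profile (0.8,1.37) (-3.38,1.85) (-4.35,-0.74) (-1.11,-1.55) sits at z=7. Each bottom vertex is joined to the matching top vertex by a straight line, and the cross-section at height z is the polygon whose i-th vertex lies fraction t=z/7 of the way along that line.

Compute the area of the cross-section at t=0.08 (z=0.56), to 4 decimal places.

Area at t=0.08: 34.5029

Cross-section at t=0.08: each vertex is (1-t)·p0[i] + t·p1[i].
  v1: (1-0.08)·(3.93,2.18) + 0.08·(0.8,1.37) = (3.6796,2.1152)
  v2: (1-0.08)·(-2.94,3.07) + 0.08·(-3.38,1.85) = (-2.9752,2.9724)
  v3: (1-0.08)·(-4.58,-1.29) + 0.08·(-4.35,-0.74) = (-4.5616,-1.2460)
  v4: (1-0.08)·(1.29,-3.93) + 0.08·(-1.11,-1.55) = (1.0980,-3.7396)
Shoelace sum Σ(x_i·y_{i+1} − x_{i+1}·y_i):
  i=1: 3.6796·2.9724 − -2.9752·2.1152 = +17.2304 (running +17.2304)
  i=2: -2.9752·-1.2460 − -4.5616·2.9724 = +17.2660 (running +34.4964)
  i=3: -4.5616·-3.7396 − 1.0980·-1.2460 = +18.4267 (running +52.9231)
  i=4: 1.0980·2.1152 − 3.6796·-3.7396 = +16.0827 (running +69.0058)
Area = |Σ|/2 = |69.0058|/2 = 34.5029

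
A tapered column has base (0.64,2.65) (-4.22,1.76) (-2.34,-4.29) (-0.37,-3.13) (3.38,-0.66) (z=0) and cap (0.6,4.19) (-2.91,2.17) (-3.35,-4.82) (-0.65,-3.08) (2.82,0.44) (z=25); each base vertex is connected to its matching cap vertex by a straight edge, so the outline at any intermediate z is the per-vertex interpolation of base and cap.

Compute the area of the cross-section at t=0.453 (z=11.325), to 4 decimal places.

Area at t=0.453: 31.0128

Cross-section at t=0.453: each vertex is (1-t)·p0[i] + t·p1[i].
  v1: (1-0.453)·(0.64,2.65) + 0.453·(0.6,4.19) = (0.6219,3.3476)
  v2: (1-0.453)·(-4.22,1.76) + 0.453·(-2.91,2.17) = (-3.6266,1.9457)
  v3: (1-0.453)·(-2.34,-4.29) + 0.453·(-3.35,-4.82) = (-2.7975,-4.5301)
  v4: (1-0.453)·(-0.37,-3.13) + 0.453·(-0.65,-3.08) = (-0.4968,-3.1073)
  v5: (1-0.453)·(3.38,-0.66) + 0.453·(2.82,0.44) = (3.1263,-0.1617)
Shoelace sum Σ(x_i·y_{i+1} − x_{i+1}·y_i):
  i=1: 0.6219·1.9457 − -3.6266·3.3476 = +13.3504 (running +13.3504)
  i=2: -3.6266·-4.5301 − -2.7975·1.9457 = +21.8719 (running +35.2223)
  i=3: -2.7975·-3.1073 − -0.4968·-4.5301 = +6.4422 (running +41.6645)
  i=4: -0.4968·-0.1617 − 3.1263·-3.1073 = +9.7949 (running +51.4594)
  i=5: 3.1263·3.3476 − 0.6219·-0.1617 = +10.5663 (running +62.0257)
Area = |Σ|/2 = |62.0257|/2 = 31.0128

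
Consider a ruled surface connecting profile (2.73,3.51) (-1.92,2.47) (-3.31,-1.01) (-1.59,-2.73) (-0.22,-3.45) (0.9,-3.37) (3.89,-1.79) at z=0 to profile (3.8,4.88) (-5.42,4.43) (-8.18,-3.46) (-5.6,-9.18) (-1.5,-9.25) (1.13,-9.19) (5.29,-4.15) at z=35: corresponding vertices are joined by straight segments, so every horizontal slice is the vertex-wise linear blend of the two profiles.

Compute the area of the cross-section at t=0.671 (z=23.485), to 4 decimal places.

Area at t=0.671: 103.6262

Cross-section at t=0.671: each vertex is (1-t)·p0[i] + t·p1[i].
  v1: (1-0.671)·(2.73,3.51) + 0.671·(3.8,4.88) = (3.4480,4.4293)
  v2: (1-0.671)·(-1.92,2.47) + 0.671·(-5.42,4.43) = (-4.2685,3.7852)
  v3: (1-0.671)·(-3.31,-1.01) + 0.671·(-8.18,-3.46) = (-6.5778,-2.6540)
  v4: (1-0.671)·(-1.59,-2.73) + 0.671·(-5.6,-9.18) = (-4.2807,-7.0579)
  v5: (1-0.671)·(-0.22,-3.45) + 0.671·(-1.5,-9.25) = (-1.0789,-7.3418)
  v6: (1-0.671)·(0.9,-3.37) + 0.671·(1.13,-9.19) = (1.0543,-7.2752)
  v7: (1-0.671)·(3.89,-1.79) + 0.671·(5.29,-4.15) = (4.8294,-3.3736)
Shoelace sum Σ(x_i·y_{i+1} − x_{i+1}·y_i):
  i=1: 3.4480·3.7852 − -4.2685·4.4293 = +31.9575 (running +31.9575)
  i=2: -4.2685·-2.6540 − -6.5778·3.7852 = +36.2263 (running +68.1838)
  i=3: -6.5778·-7.0579 − -4.2807·-2.6540 = +35.0648 (running +103.2485)
  i=4: -4.2807·-7.3418 − -1.0789·-7.0579 = +23.8134 (running +127.0620)
  i=5: -1.0789·-7.2752 − 1.0543·-7.3418 = +15.5898 (running +142.6517)
  i=6: 1.0543·-3.3736 − 4.8294·-7.2752 = +31.5781 (running +174.2298)
  i=7: 4.8294·4.4293 − 3.4480·-3.3736 = +33.0227 (running +207.2525)
Area = |Σ|/2 = |207.2525|/2 = 103.6262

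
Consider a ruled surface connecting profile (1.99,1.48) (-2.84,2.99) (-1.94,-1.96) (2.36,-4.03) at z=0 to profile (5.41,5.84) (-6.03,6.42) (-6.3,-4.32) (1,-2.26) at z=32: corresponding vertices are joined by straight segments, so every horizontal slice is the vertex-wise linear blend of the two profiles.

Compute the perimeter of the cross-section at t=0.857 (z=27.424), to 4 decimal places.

Perimeter at t=0.857: 36.0389

Cross-section at t=0.857: each vertex is (1-t)·p0[i] + t·p1[i].
  v1: (1-0.857)·(1.99,1.48) + 0.857·(5.41,5.84) = (4.9209,5.2165)
  v2: (1-0.857)·(-2.84,2.99) + 0.857·(-6.03,6.42) = (-5.5738,5.9295)
  v3: (1-0.857)·(-1.94,-1.96) + 0.857·(-6.3,-4.32) = (-5.6765,-3.9825)
  v4: (1-0.857)·(2.36,-4.03) + 0.857·(1,-2.26) = (1.1945,-2.5131)
Perimeter = Σ |v_{i+1} − v_i|:
  edge 1→2: √(-10.4948² + 0.7130²) = 10.5190 (running 10.5190)
  edge 2→3: √(-0.1027² + -9.9120²) = 9.9126 (running 20.4315)
  edge 3→4: √(6.8710² + 1.4694²) = 7.0264 (running 27.4579)
  edge 4→1: √(3.7265² + 7.7296²) = 8.5810 (running 36.0389)
Perimeter = 36.0389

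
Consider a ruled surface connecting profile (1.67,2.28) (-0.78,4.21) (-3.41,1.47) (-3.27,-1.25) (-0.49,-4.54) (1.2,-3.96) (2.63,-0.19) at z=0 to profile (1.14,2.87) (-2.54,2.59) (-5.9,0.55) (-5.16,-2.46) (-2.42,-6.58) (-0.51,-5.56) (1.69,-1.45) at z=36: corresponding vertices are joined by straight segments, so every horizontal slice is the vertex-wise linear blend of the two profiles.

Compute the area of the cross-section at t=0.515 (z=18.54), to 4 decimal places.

Cross-section at t=0.515: each vertex is (1-t)·p0[i] + t·p1[i].
  v1: (1-0.515)·(1.67,2.28) + 0.515·(1.14,2.87) = (1.3970,2.5838)
  v2: (1-0.515)·(-0.78,4.21) + 0.515·(-2.54,2.59) = (-1.6864,3.3757)
  v3: (1-0.515)·(-3.41,1.47) + 0.515·(-5.9,0.55) = (-4.6924,0.9962)
  v4: (1-0.515)·(-3.27,-1.25) + 0.515·(-5.16,-2.46) = (-4.2433,-1.8731)
  v5: (1-0.515)·(-0.49,-4.54) + 0.515·(-2.42,-6.58) = (-1.4839,-5.5906)
  v6: (1-0.515)·(1.2,-3.96) + 0.515·(-0.51,-5.56) = (0.3193,-4.7840)
  v7: (1-0.515)·(2.63,-0.19) + 0.515·(1.69,-1.45) = (2.1459,-0.8389)
Shoelace sum Σ(x_i·y_{i+1} − x_{i+1}·y_i):
  i=1: 1.3970·3.3757 − -1.6864·2.5838 = +9.0734 (running +9.0734)
  i=2: -1.6864·0.9962 − -4.6924·3.3757 = +14.1600 (running +23.2334)
  i=3: -4.6924·-1.8731 − -4.2433·0.9962 = +13.0167 (running +36.2501)
  i=4: -4.2433·-5.5906 − -1.4839·-1.8731 = +20.9432 (running +57.1933)
  i=5: -1.4839·-4.7840 − 0.3193·-5.5906 = +8.8846 (running +66.0779)
  i=6: 0.3193·-0.8389 − 2.1459·-4.7840 = +9.9981 (running +76.0760)
  i=7: 2.1459·2.5838 − 1.3970·-0.8389 = +6.7167 (running +82.7926)
Area = |Σ|/2 = |82.7926|/2 = 41.3963

Area at t=0.515: 41.3963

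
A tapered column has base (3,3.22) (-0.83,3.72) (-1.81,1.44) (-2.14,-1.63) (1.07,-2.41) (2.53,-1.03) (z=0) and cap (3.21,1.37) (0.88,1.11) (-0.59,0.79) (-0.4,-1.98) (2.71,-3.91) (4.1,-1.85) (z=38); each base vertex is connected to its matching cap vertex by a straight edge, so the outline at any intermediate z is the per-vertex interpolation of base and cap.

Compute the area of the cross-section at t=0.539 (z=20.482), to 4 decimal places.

Area at t=0.539: 20.3347

Cross-section at t=0.539: each vertex is (1-t)·p0[i] + t·p1[i].
  v1: (1-0.539)·(3,3.22) + 0.539·(3.21,1.37) = (3.1132,2.2229)
  v2: (1-0.539)·(-0.83,3.72) + 0.539·(0.88,1.11) = (0.0917,2.3132)
  v3: (1-0.539)·(-1.81,1.44) + 0.539·(-0.59,0.79) = (-1.1524,1.0896)
  v4: (1-0.539)·(-2.14,-1.63) + 0.539·(-0.4,-1.98) = (-1.2021,-1.8186)
  v5: (1-0.539)·(1.07,-2.41) + 0.539·(2.71,-3.91) = (1.9540,-3.2185)
  v6: (1-0.539)·(2.53,-1.03) + 0.539·(4.1,-1.85) = (3.3762,-1.4720)
Shoelace sum Σ(x_i·y_{i+1} − x_{i+1}·y_i):
  i=1: 3.1132·2.3132 − 0.0917·2.2229 = +6.9976 (running +6.9976)
  i=2: 0.0917·1.0896 − -1.1524·2.3132 = +2.7657 (running +9.7633)
  i=3: -1.1524·-1.8186 − -1.2021·1.0896 = +3.4058 (running +13.1691)
  i=4: -1.2021·-3.2185 − 1.9540·-1.8186 = +7.4227 (running +20.5918)
  i=5: 1.9540·-1.4720 − 3.3762·-3.2185 = +7.9902 (running +28.5820)
  i=6: 3.3762·2.2229 − 3.1132·-1.4720 = +12.0874 (running +40.6694)
Area = |Σ|/2 = |40.6694|/2 = 20.3347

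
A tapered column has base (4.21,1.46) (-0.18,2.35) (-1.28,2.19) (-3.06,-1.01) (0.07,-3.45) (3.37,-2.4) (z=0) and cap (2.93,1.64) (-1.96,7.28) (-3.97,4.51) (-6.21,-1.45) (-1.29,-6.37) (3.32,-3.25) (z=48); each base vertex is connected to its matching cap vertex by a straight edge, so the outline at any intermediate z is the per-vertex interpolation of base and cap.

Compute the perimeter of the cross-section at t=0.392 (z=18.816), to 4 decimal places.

Perimeter at t=0.392: 25.5874

Cross-section at t=0.392: each vertex is (1-t)·p0[i] + t·p1[i].
  v1: (1-0.392)·(4.21,1.46) + 0.392·(2.93,1.64) = (3.7082,1.5306)
  v2: (1-0.392)·(-0.18,2.35) + 0.392·(-1.96,7.28) = (-0.8778,4.2826)
  v3: (1-0.392)·(-1.28,2.19) + 0.392·(-3.97,4.51) = (-2.3345,3.0994)
  v4: (1-0.392)·(-3.06,-1.01) + 0.392·(-6.21,-1.45) = (-4.2948,-1.1825)
  v5: (1-0.392)·(0.07,-3.45) + 0.392·(-1.29,-6.37) = (-0.4631,-4.5946)
  v6: (1-0.392)·(3.37,-2.4) + 0.392·(3.32,-3.25) = (3.3504,-2.7332)
Perimeter = Σ |v_{i+1} − v_i|:
  edge 1→2: √(-4.5860² + 2.7520²) = 5.3484 (running 5.3484)
  edge 2→3: √(-1.4567² + -1.1831²) = 1.8766 (running 7.2250)
  edge 3→4: √(-1.9603² + -4.2819²) = 4.7093 (running 11.9343)
  edge 4→5: √(3.8317² + -3.4122²) = 5.1308 (running 17.0651)
  edge 5→6: √(3.8135² + 1.8614²) = 4.2436 (running 21.3086)
  edge 6→1: √(0.3578² + 4.2638²) = 4.2787 (running 25.5874)
Perimeter = 25.5874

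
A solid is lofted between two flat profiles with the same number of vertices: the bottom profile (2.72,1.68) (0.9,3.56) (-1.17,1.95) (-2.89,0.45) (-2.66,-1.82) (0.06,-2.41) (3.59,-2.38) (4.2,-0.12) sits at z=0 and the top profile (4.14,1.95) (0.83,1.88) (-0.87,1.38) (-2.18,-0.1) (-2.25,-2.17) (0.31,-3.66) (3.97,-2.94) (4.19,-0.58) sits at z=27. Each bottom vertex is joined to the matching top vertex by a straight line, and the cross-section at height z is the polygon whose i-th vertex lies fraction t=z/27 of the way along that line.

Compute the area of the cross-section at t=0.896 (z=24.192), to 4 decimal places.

Area at t=0.896: 29.7822

Cross-section at t=0.896: each vertex is (1-t)·p0[i] + t·p1[i].
  v1: (1-0.896)·(2.72,1.68) + 0.896·(4.14,1.95) = (3.9923,1.9219)
  v2: (1-0.896)·(0.9,3.56) + 0.896·(0.83,1.88) = (0.8373,2.0547)
  v3: (1-0.896)·(-1.17,1.95) + 0.896·(-0.87,1.38) = (-0.9012,1.4393)
  v4: (1-0.896)·(-2.89,0.45) + 0.896·(-2.18,-0.1) = (-2.2538,-0.0428)
  v5: (1-0.896)·(-2.66,-1.82) + 0.896·(-2.25,-2.17) = (-2.2926,-2.1336)
  v6: (1-0.896)·(0.06,-2.41) + 0.896·(0.31,-3.66) = (0.2840,-3.5300)
  v7: (1-0.896)·(3.59,-2.38) + 0.896·(3.97,-2.94) = (3.9305,-2.8818)
  v8: (1-0.896)·(4.2,-0.12) + 0.896·(4.19,-0.58) = (4.1910,-0.5322)
Shoelace sum Σ(x_i·y_{i+1} − x_{i+1}·y_i):
  i=1: 3.9923·2.0547 − 0.8373·1.9219 = +6.5939 (running +6.5939)
  i=2: 0.8373·1.4393 − -0.9012·2.0547 = +3.0568 (running +9.6507)
  i=3: -0.9012·-0.0428 − -2.2538·1.4393 = +3.2825 (running +12.9332)
  i=4: -2.2538·-2.1336 − -2.2926·-0.0428 = +4.7107 (running +17.6439)
  i=5: -2.2926·-3.5300 − 0.2840·-2.1336 = +8.6990 (running +26.3428)
  i=6: 0.2840·-2.8818 − 3.9305·-3.5300 = +13.0562 (running +39.3990)
  i=7: 3.9305·-0.5322 − 4.1910·-2.8818 = +9.9859 (running +49.3849)
  i=8: 4.1910·1.9219 − 3.9923·-0.5322 = +10.1794 (running +59.5643)
Area = |Σ|/2 = |59.5643|/2 = 29.7822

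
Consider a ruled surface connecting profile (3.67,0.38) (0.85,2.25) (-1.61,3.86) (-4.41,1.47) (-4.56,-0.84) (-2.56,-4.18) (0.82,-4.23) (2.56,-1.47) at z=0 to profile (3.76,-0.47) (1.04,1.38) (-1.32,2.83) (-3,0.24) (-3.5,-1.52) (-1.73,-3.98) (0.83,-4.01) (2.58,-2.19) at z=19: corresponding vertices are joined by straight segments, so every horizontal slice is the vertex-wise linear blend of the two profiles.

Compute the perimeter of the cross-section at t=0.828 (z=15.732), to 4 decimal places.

Cross-section at t=0.828: each vertex is (1-t)·p0[i] + t·p1[i].
  v1: (1-0.828)·(3.67,0.38) + 0.828·(3.76,-0.47) = (3.7445,-0.3238)
  v2: (1-0.828)·(0.85,2.25) + 0.828·(1.04,1.38) = (1.0073,1.5296)
  v3: (1-0.828)·(-1.61,3.86) + 0.828·(-1.32,2.83) = (-1.3699,3.0072)
  v4: (1-0.828)·(-4.41,1.47) + 0.828·(-3,0.24) = (-3.2425,0.4516)
  v5: (1-0.828)·(-4.56,-0.84) + 0.828·(-3.5,-1.52) = (-3.6823,-1.4030)
  v6: (1-0.828)·(-2.56,-4.18) + 0.828·(-1.73,-3.98) = (-1.8728,-4.0144)
  v7: (1-0.828)·(0.82,-4.23) + 0.828·(0.83,-4.01) = (0.8283,-4.0478)
  v8: (1-0.828)·(2.56,-1.47) + 0.828·(2.58,-2.19) = (2.5766,-2.0662)
Perimeter = Σ |v_{i+1} − v_i|:
  edge 1→2: √(-2.7372² + 1.8534²) = 3.3057 (running 3.3057)
  edge 2→3: √(-2.3772² + 1.4775²) = 2.7990 (running 6.1046)
  edge 3→4: √(-1.8726² + -2.5556²) = 3.1683 (running 9.2729)
  edge 4→5: √(-0.4398² + -1.8546²) = 1.9060 (running 11.1789)
  edge 5→6: √(1.8096² + -2.6114²) = 3.1771 (running 14.3560)
  edge 6→7: √(2.7010² + -0.0334²) = 2.7012 (running 17.0572)
  edge 7→8: √(1.7483² + 1.9817²) = 2.6426 (running 19.6999)
  edge 8→1: √(1.1680² + 1.7424²) = 2.0976 (running 21.7975)
Perimeter = 21.7975

Perimeter at t=0.828: 21.7975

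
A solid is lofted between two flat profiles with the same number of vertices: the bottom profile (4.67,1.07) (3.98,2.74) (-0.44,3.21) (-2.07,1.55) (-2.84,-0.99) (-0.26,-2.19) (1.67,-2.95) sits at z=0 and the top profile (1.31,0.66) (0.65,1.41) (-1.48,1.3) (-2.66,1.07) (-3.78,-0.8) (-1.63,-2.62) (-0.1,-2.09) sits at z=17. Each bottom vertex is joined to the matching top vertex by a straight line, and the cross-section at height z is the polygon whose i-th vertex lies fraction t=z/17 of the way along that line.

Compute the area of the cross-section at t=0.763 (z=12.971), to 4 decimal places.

Cross-section at t=0.763: each vertex is (1-t)·p0[i] + t·p1[i].
  v1: (1-0.763)·(4.67,1.07) + 0.763·(1.31,0.66) = (2.1063,0.7572)
  v2: (1-0.763)·(3.98,2.74) + 0.763·(0.65,1.41) = (1.4392,1.7252)
  v3: (1-0.763)·(-0.44,3.21) + 0.763·(-1.48,1.3) = (-1.2335,1.7527)
  v4: (1-0.763)·(-2.07,1.55) + 0.763·(-2.66,1.07) = (-2.5202,1.1838)
  v5: (1-0.763)·(-2.84,-0.99) + 0.763·(-3.78,-0.8) = (-3.5572,-0.8450)
  v6: (1-0.763)·(-0.26,-2.19) + 0.763·(-1.63,-2.62) = (-1.3053,-2.5181)
  v7: (1-0.763)·(1.67,-2.95) + 0.763·(-0.1,-2.09) = (0.3195,-2.2938)
Shoelace sum Σ(x_i·y_{i+1} − x_{i+1}·y_i):
  i=1: 2.1063·1.7252 − 1.4392·0.7572 = +2.5441 (running +2.5441)
  i=2: 1.4392·1.7527 − -1.2335·1.7252 = +4.6505 (running +7.1947)
  i=3: -1.2335·1.1838 − -2.5202·1.7527 = +2.9568 (running +10.1515)
  i=4: -2.5202·-0.8450 − -3.5572·1.1838 = +6.3405 (running +16.4920)
  i=5: -3.5572·-2.5181 − -1.3053·-0.8450 = +7.8544 (running +24.3464)
  i=6: -1.3053·-2.2938 − 0.3195·-2.5181 = +3.7987 (running +28.1450)
  i=7: 0.3195·0.7572 − 2.1063·-2.2938 = +5.0734 (running +33.2185)
Area = |Σ|/2 = |33.2185|/2 = 16.6092

Area at t=0.763: 16.6092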